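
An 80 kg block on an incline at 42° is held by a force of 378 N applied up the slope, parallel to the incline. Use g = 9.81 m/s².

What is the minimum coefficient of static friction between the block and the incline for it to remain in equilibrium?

N = m g cos θ = 583.2 N.
Friction must make up the shortfall along the incline: f = m g sin θ − P = 525.1 − 378 = 147.1 N.
At the threshold f = μ_s N, so μ_s,min = 147.1/583.2 = 0.252.

μ_s,min ≈ 0.252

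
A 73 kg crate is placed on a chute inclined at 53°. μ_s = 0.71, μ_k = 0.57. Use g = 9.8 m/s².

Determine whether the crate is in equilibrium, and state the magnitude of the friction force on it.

N = m g cos θ = 431 N.
Down-slope weight component: m g sin θ = 571 N.
μ_s N = 306 N.
571 > 306 N, so it slides; kinetic friction f = μ_k N = 0.57×431 = 245 N.

f ≈ 245 N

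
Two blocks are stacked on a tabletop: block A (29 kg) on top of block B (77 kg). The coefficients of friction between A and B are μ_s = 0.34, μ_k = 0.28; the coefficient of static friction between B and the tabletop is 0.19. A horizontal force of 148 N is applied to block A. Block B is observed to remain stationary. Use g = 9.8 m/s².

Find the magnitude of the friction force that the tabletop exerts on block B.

Between the blocks, N₁ = m_A g = 284.2 N.
So the A–B interface can sustain at most μ_s N₁ = 96.63 N of static friction.
Since P = 148 N > 96.63 N, A slides on B; the A–B friction is kinetic: f₁ = μ_k N₁ = 0.28×284.2 = 79.6 N.
By Newton's third law B feels 79.6 N forward from A. With B stationary, the floor's static friction on B balances it: f₂ = 79.6 N (well within μ_s(m_A+m_B)g = 197.4 N).

f ≈ 79.6 N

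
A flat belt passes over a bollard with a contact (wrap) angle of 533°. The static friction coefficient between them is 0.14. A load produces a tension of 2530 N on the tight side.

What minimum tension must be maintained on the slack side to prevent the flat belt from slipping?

Capstan equation at impending slip: T_tight/T_slack = e^{μβ}.
β = 533° = 9.303 rad; e^{μβ} = e^{0.14×9.303} = 3.678.
T_slack = T_tight / e^{μβ} = 2530 / 3.678 = 688 N.

T_min ≈ 688 N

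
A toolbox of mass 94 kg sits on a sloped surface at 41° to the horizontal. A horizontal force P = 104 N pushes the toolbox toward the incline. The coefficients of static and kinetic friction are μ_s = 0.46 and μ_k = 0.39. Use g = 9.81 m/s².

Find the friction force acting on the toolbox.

f ≈ 298 N (up the incline)

Normal direction: N = m g cos θ + P sin θ = 764.2 N.
Along the incline, the net driving force (taking up-slope positive) is P cos θ − m g sin θ = 78.49 − 605 = -526.5 N, so equilibrium requires friction f = 526.5 N (up-slope).
Maximum static friction: μ_s N = 0.46 × 764.2 = 351.5 N.
The required 526.5 N exceeds the static limit, so the toolbox slides down-slope and f = μ_k N = 0.39×764.2 = 298 N.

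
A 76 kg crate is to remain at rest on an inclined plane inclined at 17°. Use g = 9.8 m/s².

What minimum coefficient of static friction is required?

μ_s,min ≈ 0.306

At the slip threshold m g sin θ = μ_s m g cos θ, so μ_s,min = tan θ.
μ_s,min = tan 17° = 0.306.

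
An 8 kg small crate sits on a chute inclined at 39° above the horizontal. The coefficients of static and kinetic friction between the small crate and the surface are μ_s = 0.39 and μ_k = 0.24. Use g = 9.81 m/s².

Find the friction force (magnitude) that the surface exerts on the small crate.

The normal reaction is N = m g cos θ = 60.99 N.
Along the slope the weight component is m g sin θ = 49.39 N; friction must supply exactly this, acting up-slope.
Maximum static friction available: μ_s N = 0.39 × 60.99 = 23.79 N.
|49.39| exceeds 23.79 N, so the small crate slips down-slope; friction is kinetic, f = μ_k N = 0.24×60.99 = 14.6 N.

f ≈ 14.6 N (up the incline)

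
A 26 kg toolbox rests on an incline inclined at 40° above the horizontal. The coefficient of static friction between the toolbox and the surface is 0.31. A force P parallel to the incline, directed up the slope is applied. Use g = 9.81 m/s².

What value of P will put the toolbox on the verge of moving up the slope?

At impending motion up the slope, friction acts down-slope at its limit: f = μ_s N.
P is parallel to the surface, so N = m g cos θ = 195 N.
Along the incline: P = m g sin θ + μ_s N = 164 + 0.31×195 = 225 N.

P ≈ 225 N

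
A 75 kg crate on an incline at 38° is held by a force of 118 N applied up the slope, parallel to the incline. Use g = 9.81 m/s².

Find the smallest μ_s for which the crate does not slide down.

N = m g cos θ = 579.8 N.
Friction must make up the shortfall along the incline: f = m g sin θ − P = 453 − 118 = 335 N.
At the threshold f = μ_s N, so μ_s,min = 335/579.8 = 0.578.

μ_s,min ≈ 0.578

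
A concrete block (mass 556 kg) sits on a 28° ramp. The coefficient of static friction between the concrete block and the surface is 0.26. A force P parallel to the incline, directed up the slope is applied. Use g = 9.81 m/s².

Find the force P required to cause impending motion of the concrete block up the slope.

At impending motion up the slope, friction acts down-slope at its limit: f = μ_s N.
P is parallel to the surface, so N = m g cos θ = 4820 N.
Along the incline: P = m g sin θ + μ_s N = 2560 + 0.26×4820 = 3810 N.

P ≈ 3810 N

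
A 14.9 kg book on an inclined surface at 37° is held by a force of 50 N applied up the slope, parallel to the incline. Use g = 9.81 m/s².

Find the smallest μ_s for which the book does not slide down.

N = m g cos θ = 116.7 N.
Friction must make up the shortfall along the incline: f = m g sin θ − P = 87.97 − 50 = 37.97 N.
At the threshold f = μ_s N, so μ_s,min = 37.97/116.7 = 0.325.

μ_s,min ≈ 0.325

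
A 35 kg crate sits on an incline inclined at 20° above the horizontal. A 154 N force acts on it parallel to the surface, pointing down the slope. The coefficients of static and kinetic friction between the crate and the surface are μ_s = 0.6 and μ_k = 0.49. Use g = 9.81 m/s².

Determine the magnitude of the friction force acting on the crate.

f ≈ 158 N (up the incline)

The normal reaction is N = m g cos θ = 322.6 N.
Parallel to the incline, ΣF = 0 gives f = m g sin θ + P = 117.4 + 154 = 271.4 N (up-slope positive).
Static friction can supply at most μ_s N = 193.6 N.
Since |271.4| > 193.6 N, static friction cannot hold it; the crate slides down the incline and kinetic friction applies: f = μ_k N = 0.49 × 322.6 = 158 N.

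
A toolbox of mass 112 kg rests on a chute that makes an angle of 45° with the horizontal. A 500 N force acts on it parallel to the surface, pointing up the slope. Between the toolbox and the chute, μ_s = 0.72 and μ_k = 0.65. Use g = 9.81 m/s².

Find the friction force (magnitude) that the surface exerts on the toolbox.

The normal reaction is N = m g cos θ = 776.9 N.
Parallel to the incline, ΣF = 0 gives f = m g sin θ − P = 776.9 − 500 = 276.9 N (up-slope positive).
Maximum static friction available: μ_s N = 0.72 × 776.9 = 559.4 N.
Since |276.9| ≤ 559.4 N, no slip — friction simply equals what equilibrium demands.

f ≈ 277 N (up the incline)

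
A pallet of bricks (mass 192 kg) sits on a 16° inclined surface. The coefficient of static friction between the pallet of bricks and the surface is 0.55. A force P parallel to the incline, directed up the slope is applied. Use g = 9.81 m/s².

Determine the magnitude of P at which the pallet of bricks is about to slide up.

At impending motion up the slope, friction acts down-slope at its limit: f = μ_s N.
P is parallel to the surface, so N = m g cos θ = 1810 N.
Along the incline: P = m g sin θ + μ_s N = 519 + 0.55×1810 = 1510 N.

P ≈ 1510 N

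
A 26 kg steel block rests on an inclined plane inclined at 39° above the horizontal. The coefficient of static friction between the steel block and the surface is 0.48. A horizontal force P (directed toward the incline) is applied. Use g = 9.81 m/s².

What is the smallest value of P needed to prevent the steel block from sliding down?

P_min ≈ 60.6 N

The steel block tends to slide down (tan θ > μ_s), so at the point of impending slip friction acts up-slope at its limit: f = μ_s N.
Perpendicular to the incline: N = m g cos θ + P sin θ.
Along the incline: P cos θ + μ_s N = m g sin θ, i.e. P cos θ + μ_s (m g cos θ + P sin θ) = m g sin θ.
Solving, P (cos θ + μ_s sin θ) = m g (sin θ − μ_s cos θ), so P = 255×0.2563/1.079 = 60.6 N.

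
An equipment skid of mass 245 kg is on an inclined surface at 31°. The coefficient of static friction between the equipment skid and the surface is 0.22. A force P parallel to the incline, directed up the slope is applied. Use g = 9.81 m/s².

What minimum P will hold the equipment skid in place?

P_min ≈ 785 N

The equipment skid tends to slide down (tan θ > μ_s), so at the point of impending slip friction acts up-slope at its limit: f = μ_s N.
P is parallel to the surface, so N = m g cos θ = 2060 N.
Along the incline: P + μ_s N = m g sin θ, so P = 1240 − 0.22×2060 = 785 N.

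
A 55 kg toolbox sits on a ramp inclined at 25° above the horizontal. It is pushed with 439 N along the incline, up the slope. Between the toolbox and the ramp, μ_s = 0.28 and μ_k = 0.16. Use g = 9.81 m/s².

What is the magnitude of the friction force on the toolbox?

Normal force: N = m g cos θ = 55 × 9.81 × cos 25° = 489 N.
For equilibrium along the incline the friction force must supply f = m g sin θ − P = 228 − 439 = -211 N (positive meaning up-slope).
The static-friction ceiling is μ_s N = 0.28 × 489 = 136.9 N.
|-211| exceeds 136.9 N, so the toolbox slips up-slope; friction is kinetic, f = μ_k N = 0.16×489 = 78.2 N.

f ≈ 78.2 N (down the incline)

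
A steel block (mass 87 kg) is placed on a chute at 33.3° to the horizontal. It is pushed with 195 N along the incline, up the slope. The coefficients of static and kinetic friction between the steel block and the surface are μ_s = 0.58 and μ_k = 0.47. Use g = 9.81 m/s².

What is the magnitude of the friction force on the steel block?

f ≈ 274 N (up the incline)

Normal force: N = m g cos θ = 87 × 9.81 × cos 33.3° = 713.3 N.
Parallel to the incline, ΣF = 0 gives f = m g sin θ − P = 468.6 − 195 = 273.6 N (up-slope positive).
The static-friction ceiling is μ_s N = 0.58 × 713.3 = 413.7 N.
Since |273.6| ≤ 413.7 N, the steel block remains in static equilibrium and friction takes exactly the required value.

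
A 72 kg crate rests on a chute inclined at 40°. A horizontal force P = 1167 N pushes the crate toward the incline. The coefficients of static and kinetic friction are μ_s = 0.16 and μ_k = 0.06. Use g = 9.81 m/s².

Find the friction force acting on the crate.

The horizontal push has a component P sin θ into the surface, so N = m g cos θ + P sin θ = 541.1 + 750.1 = 1291 N.
Along the incline, the net driving force (taking up-slope positive) is P cos θ − m g sin θ = 894 − 454 = 440 N, so equilibrium requires friction f = -440 N (down-slope).
The limit of static friction is μ_s N = 206.6 N.
The required 440 N exceeds the static limit, so the crate slides up-slope and f = μ_k N = 0.06×1291 = 77.5 N.

f ≈ 77.5 N (down the incline)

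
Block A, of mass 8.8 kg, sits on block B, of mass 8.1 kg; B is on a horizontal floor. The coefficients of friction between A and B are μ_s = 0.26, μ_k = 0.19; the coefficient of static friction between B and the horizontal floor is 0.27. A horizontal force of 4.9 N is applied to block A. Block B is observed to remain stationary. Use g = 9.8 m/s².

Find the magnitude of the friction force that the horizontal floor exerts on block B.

Normal force at the A–B interface: N₁ = m_A g = 86.24 N.
Maximum static friction on A from B: μ_s N₁ = 0.26×86.24 = 22.42 N.
P = 4.9 N is within that limit, so A and B move together (both at rest); the A–B friction is simply f₁ = P = 4.9 N.
By Newton's third law B feels 4.9 N forward from A. With B stationary, the floor's static friction on B balances it: f₂ = 4.9 N (well within μ_s(m_A+m_B)g = 44.72 N).

f ≈ 4.9 N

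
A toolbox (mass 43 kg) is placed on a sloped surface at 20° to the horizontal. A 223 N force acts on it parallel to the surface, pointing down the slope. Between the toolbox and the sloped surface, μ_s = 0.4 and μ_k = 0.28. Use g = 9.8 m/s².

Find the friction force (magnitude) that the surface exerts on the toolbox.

Normal force: N = m g cos θ = 43 × 9.8 × cos 20° = 396 N.
The friction needed for equilibrium is m g sin θ + P = 144.1 + 223 = 367.1 N, measured positive up-slope.
Static friction can supply at most μ_s N = 158.4 N.
Since |367.1| > 158.4 N, static friction cannot hold it; the toolbox slides down the incline and kinetic friction applies: f = μ_k N = 0.28 × 396 = 111 N.

f ≈ 111 N (up the incline)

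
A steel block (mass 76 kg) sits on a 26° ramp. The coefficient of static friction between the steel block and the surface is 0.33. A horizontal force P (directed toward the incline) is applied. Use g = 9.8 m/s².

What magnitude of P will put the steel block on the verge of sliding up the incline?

At impending motion up the slope, friction acts down-slope at its limit: f = μ_s N.
Perpendicular to the incline: N = m g cos θ + P sin θ.
Along the incline: P cos θ = m g sin θ + μ_s N = m g sin θ + μ_s (m g cos θ + P sin θ).
Solving, P (cos θ − μ_s sin θ) = m g (sin θ + μ_s cos θ), so P = 76×9.8×(sin 26° + 0.33 cos 26°)/(cos 26° − 0.33 sin 26°) = 745×0.735/0.7541 = 726 N.

P ≈ 726 N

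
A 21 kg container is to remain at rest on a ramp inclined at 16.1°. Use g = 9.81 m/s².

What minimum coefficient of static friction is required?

At the slip threshold m g sin θ = μ_s m g cos θ, so μ_s,min = tan θ.
μ_s,min = tan 16.1° = 0.289.

μ_s,min ≈ 0.289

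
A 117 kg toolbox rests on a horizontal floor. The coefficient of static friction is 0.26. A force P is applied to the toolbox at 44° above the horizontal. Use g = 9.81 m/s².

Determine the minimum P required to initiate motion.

P ≈ 332 N

N = m g − P sin α (the pull lifts the toolbox).
At impending slip, P cos α = μ_s N = μ_s (m g − P sin α).
Solving: P (cos α + μ_s sin α) = μ_s m g → P = 0.26×1150/(cos 44° + 0.26 sin 44°) = 298/0.9 = 332 N.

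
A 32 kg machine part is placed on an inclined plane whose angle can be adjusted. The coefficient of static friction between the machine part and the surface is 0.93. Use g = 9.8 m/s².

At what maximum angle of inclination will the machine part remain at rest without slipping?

θ_max ≈ 42.9°

At the slip threshold, m g sin θ = μ_s · m g cos θ, so tan θ = μ_s.
θ_max = arctan(0.93) = 42.9°.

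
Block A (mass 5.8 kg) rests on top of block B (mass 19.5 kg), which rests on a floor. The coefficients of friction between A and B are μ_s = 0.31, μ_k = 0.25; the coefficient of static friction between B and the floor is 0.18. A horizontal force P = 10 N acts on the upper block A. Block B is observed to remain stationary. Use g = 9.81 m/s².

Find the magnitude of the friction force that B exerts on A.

The normal force B exerts on A is simply A's weight, N₁ = 56.9 N.
So the A–B interface can sustain at most μ_s N₁ = 17.64 N of static friction.
Since P = 10 N ≤ 17.64 N, A does not slip on B; friction on A equals P = 10 N.
B experiences an equal 10 N forward from A (third law). B is in equilibrium, so the floor supplies f₂ = 10 N of static friction (limit μ_s(m_A+m_B)g = 44.67 N, not exceeded).

f ≈ 10 N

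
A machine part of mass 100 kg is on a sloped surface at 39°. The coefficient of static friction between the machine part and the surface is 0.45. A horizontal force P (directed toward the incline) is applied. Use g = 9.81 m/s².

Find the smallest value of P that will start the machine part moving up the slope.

P ≈ 1940 N

At impending motion up the slope, friction acts down-slope at its limit: f = μ_s N.
Perpendicular to the incline: N = m g cos θ + P sin θ.
Along the incline: P cos θ = m g sin θ + μ_s N = m g sin θ + μ_s (m g cos θ + P sin θ).
Solving, P (cos θ − μ_s sin θ) = m g (sin θ + μ_s cos θ), so P = 100×9.81×(sin 39° + 0.45 cos 39°)/(cos 39° − 0.45 sin 39°) = 981×0.979/0.494 = 1940 N.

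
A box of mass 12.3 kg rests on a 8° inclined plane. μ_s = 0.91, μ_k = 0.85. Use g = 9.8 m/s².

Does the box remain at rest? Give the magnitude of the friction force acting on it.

N = m g cos θ = 119 N.
Down-slope weight component: m g sin θ = 16.8 N.
μ_s N = 109 N.
16.8 ≤ 109 N, so it stays put; friction = 16.8 N.

f ≈ 16.8 N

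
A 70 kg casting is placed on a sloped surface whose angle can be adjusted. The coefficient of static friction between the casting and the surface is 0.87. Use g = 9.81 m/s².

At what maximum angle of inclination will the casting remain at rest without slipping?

θ_max ≈ 41°

At the slip threshold, m g sin θ = μ_s · m g cos θ, so tan θ = μ_s.
θ_max = arctan(0.87) = 41°.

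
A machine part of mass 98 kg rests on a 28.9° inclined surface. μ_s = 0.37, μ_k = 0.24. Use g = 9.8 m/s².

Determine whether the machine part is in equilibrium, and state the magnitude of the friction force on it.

f ≈ 202 N

N = m g cos θ = 841 N.
Down-slope weight component: m g sin θ = 464 N.
μ_s N = 311 N.
464 > 311 N, so it slides; kinetic friction f = μ_k N = 0.24×841 = 202 N.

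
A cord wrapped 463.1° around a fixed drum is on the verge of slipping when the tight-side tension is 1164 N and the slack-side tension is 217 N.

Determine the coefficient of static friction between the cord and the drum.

T₂/T₁ = e^{μβ} → μ = ln(T₂/T₁)/β.
β = 463.1° = 8.083 rad.
μ = ln(1164/217)/8.083 = ln(5.364)/8.083 = 0.208.

μ ≈ 0.208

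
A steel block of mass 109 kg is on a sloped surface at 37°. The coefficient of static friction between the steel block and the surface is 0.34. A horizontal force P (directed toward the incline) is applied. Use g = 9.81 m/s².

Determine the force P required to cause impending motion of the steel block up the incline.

P ≈ 1570 N

At impending motion up the slope, friction acts down-slope at its limit: f = μ_s N.
Perpendicular to the incline: N = m g cos θ + P sin θ.
Along the incline: P cos θ = m g sin θ + μ_s N = m g sin θ + μ_s (m g cos θ + P sin θ).
Solving, P (cos θ − μ_s sin θ) = m g (sin θ + μ_s cos θ), so P = 109×9.81×(sin 37° + 0.34 cos 37°)/(cos 37° − 0.34 sin 37°) = 1070×0.8734/0.594 = 1570 N.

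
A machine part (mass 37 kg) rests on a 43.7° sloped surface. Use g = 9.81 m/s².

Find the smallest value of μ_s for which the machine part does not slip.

μ_s,min ≈ 0.956

At the slip threshold m g sin θ = μ_s m g cos θ, so μ_s,min = tan θ.
μ_s,min = tan 43.7° = 0.956.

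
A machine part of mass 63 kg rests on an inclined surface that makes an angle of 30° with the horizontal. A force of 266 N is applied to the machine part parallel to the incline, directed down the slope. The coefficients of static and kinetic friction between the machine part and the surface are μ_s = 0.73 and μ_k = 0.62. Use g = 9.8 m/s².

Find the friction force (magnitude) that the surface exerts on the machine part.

The normal reaction is N = m g cos θ = 534.7 N.
Parallel to the incline, ΣF = 0 gives f = m g sin θ + P = 308.7 + 266 = 574.7 N (up-slope positive).
The static-friction ceiling is μ_s N = 0.73 × 534.7 = 390.3 N.
Since |574.7| > 390.3 N, static friction cannot hold it; the machine part slides down the incline and kinetic friction applies: f = μ_k N = 0.62 × 534.7 = 332 N.

f ≈ 332 N (up the incline)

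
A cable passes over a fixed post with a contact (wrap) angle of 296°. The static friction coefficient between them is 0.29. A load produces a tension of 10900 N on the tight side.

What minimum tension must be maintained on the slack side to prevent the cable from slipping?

T_min ≈ 2440 N

Capstan equation at impending slip: T_tight/T_slack = e^{μβ}.
β = 296° = 5.166 rad; e^{μβ} = e^{0.29×5.166} = 4.474.
T_slack = T_tight / e^{μβ} = 10900 / 4.474 = 2440 N.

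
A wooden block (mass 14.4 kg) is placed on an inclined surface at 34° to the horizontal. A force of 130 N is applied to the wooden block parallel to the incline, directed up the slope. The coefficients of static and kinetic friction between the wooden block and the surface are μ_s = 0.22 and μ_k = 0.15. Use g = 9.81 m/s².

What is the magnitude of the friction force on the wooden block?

f ≈ 17.6 N (down the incline)

Perpendicular to the surface, N = m g cos θ = 14.4·9.81·cos 34° = 117.1 N.
Parallel to the incline, ΣF = 0 gives f = m g sin θ − P = 78.99 − 130 = -51.01 N (up-slope positive).
The static-friction ceiling is μ_s N = 0.22 × 117.1 = 25.76 N.
Since |-51.01| > 25.76 N, static friction cannot hold it; the wooden block slides up the incline and kinetic friction applies: f = μ_k N = 0.15 × 117.1 = 17.6 N.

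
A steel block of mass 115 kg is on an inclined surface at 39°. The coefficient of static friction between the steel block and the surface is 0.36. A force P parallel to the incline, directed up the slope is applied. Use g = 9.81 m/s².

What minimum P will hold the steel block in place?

P_min ≈ 394 N

The steel block tends to slide down (tan θ > μ_s), so at the point of impending slip friction acts up-slope at its limit: f = μ_s N.
P is parallel to the surface, so N = m g cos θ = 877 N.
Along the incline: P + μ_s N = m g sin θ, so P = 710 − 0.36×877 = 394 N.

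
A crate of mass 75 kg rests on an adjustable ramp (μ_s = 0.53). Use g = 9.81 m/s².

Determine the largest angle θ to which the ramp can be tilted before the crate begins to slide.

At the slip threshold, m g sin θ = μ_s · m g cos θ, so tan θ = μ_s.
θ_max = arctan(0.53) = 27.9°.

θ_max ≈ 27.9°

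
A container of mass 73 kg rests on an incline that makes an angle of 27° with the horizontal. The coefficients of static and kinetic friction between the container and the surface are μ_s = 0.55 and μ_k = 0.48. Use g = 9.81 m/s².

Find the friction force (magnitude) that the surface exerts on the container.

f ≈ 325 N (up the incline)

The normal reaction is N = m g cos θ = 638.1 N.
For equilibrium along the incline, friction must balance the weight component: f = m g sin θ = 325.1 N up the slope.
Static friction can supply at most μ_s N = 350.9 N.
Since |325.1| ≤ 350.9 N, the container remains in static equilibrium and friction takes exactly the required value.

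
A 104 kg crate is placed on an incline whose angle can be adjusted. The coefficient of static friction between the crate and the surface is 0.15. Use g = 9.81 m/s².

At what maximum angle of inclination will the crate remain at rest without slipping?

At the slip threshold, m g sin θ = μ_s · m g cos θ, so tan θ = μ_s.
θ_max = arctan(0.15) = 8.53°.

θ_max ≈ 8.53°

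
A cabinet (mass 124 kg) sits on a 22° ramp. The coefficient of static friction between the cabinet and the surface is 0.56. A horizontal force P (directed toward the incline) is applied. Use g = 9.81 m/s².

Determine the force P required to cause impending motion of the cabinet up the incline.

At impending motion up the slope, friction acts down-slope at its limit: f = μ_s N.
Perpendicular to the incline: N = m g cos θ + P sin θ.
Along the incline: P cos θ = m g sin θ + μ_s N = m g sin θ + μ_s (m g cos θ + P sin θ).
Solving, P (cos θ − μ_s sin θ) = m g (sin θ + μ_s cos θ), so P = 124×9.81×(sin 22° + 0.56 cos 22°)/(cos 22° − 0.56 sin 22°) = 1220×0.8938/0.7174 = 1520 N.

P ≈ 1520 N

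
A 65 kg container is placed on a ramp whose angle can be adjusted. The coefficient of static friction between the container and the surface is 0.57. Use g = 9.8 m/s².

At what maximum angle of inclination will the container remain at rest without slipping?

At the slip threshold, m g sin θ = μ_s · m g cos θ, so tan θ = μ_s.
θ_max = arctan(0.57) = 29.7°.

θ_max ≈ 29.7°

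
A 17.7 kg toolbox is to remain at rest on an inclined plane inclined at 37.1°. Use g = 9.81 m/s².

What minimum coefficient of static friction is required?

At the slip threshold m g sin θ = μ_s m g cos θ, so μ_s,min = tan θ.
μ_s,min = tan 37.1° = 0.756.

μ_s,min ≈ 0.756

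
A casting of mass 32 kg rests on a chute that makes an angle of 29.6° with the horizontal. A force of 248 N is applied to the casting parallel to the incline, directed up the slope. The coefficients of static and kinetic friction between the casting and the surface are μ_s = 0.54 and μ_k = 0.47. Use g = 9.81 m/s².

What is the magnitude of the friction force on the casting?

f ≈ 92.9 N (down the incline)

The normal reaction is N = m g cos θ = 273 N.
Parallel to the incline, ΣF = 0 gives f = m g sin θ − P = 155.1 − 248 = -92.94 N (up-slope positive).
Maximum static friction available: μ_s N = 0.54 × 273 = 147.4 N.
Since |-92.94| ≤ 147.4 N, static friction is sufficient; f equals the required value, not μ_s N.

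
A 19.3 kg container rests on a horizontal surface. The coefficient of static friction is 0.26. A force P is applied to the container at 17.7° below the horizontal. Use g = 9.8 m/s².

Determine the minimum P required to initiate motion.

N = m g + P sin α (the push presses the container into the horizontal surface).
At impending slip, P cos α = μ_s N = μ_s (m g + P sin α).
Solving: P (cos α − μ_s sin α) = μ_s m g → P = 0.26×189/(cos 17.7° − 0.26 sin 17.7°) = 49.2/0.8736 = 56.3 N.

P ≈ 56.3 N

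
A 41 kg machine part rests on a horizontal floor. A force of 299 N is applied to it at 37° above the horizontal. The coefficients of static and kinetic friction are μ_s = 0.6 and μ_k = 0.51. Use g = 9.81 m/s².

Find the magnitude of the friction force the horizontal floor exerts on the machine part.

Vertical equilibrium gives N = m g − P sin α = 222.3 N.
For equilibrium, f = P cos α = 299×cos 37° = 238.8 N.
μ_s N = 0.6 × 222.3 = 133.4 N.
238.8 > 133.4 N → the machine part slides; f = μ_k N = 0.51×222.3 = 113 N.

f ≈ 113 N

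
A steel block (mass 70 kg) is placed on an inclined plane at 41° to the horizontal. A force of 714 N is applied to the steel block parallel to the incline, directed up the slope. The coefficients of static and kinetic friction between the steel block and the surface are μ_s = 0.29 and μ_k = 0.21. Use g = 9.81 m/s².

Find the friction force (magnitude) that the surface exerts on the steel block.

Normal force: N = m g cos θ = 70 × 9.81 × cos 41° = 518.3 N.
The friction needed for equilibrium is m g sin θ − P = 450.5 − 714 = -263.5 N, measured positive up-slope.
Maximum static friction available: μ_s N = 0.29 × 518.3 = 150.3 N.
|-263.5| exceeds 150.3 N, so the steel block slips up-slope; friction is kinetic, f = μ_k N = 0.21×518.3 = 109 N.

f ≈ 109 N (down the incline)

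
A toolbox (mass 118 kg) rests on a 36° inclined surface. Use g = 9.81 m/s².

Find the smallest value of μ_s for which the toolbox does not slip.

μ_s,min ≈ 0.727

At the slip threshold m g sin θ = μ_s m g cos θ, so μ_s,min = tan θ.
μ_s,min = tan 36° = 0.727.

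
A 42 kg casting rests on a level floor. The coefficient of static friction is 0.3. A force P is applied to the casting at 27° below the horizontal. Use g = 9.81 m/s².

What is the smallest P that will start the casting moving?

N = m g + P sin α (the push presses the casting into the level floor).
At impending slip, P cos α = μ_s N = μ_s (m g + P sin α).
Solving: P (cos α − μ_s sin α) = μ_s m g → P = 0.3×412/(cos 27° − 0.3 sin 27°) = 124/0.7548 = 164 N.

P ≈ 164 N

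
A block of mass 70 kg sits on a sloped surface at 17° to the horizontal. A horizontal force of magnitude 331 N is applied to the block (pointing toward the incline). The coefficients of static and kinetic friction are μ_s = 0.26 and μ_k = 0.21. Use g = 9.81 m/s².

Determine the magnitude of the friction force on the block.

f ≈ 116 N (down the incline)

The horizontal push has a component P sin θ into the surface, so N = m g cos θ + P sin θ = 656.7 + 96.78 = 753.5 N.
Parallel to the incline: P cos θ − m g sin θ = 316.5 − 200.8 = 115.8 N; the friction needed to balance this is 115.8 N acting down the slope.
The limit of static friction is μ_s N = 195.9 N.
|f_req| = 115.8 ≤ 195.9 N → the block is in equilibrium; friction equals the required value.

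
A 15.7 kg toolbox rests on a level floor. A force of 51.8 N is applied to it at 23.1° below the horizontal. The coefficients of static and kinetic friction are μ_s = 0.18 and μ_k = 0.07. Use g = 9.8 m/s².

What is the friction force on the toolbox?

The vertical component of P adds to the normal force: N = m g + P sin α = 153.9 + 20.32 = 174.2 N.
The horizontal driving force is P cos α = 47.65 N, so equilibrium needs friction f = 47.65 N.
The static-friction limit is μ_s N = 31.35 N.
47.65 > 31.35 N → the toolbox slides; f = μ_k N = 0.07×174.2 = 12.2 N.

f ≈ 12.2 N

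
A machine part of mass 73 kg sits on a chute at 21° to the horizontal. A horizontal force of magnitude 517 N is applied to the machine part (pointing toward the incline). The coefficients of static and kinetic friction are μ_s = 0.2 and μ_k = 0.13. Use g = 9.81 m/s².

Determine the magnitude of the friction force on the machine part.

f ≈ 111 N (down the incline)

Resolve perpendicular to the incline: N = m g cos θ + P sin θ = 73×9.81×cos 21° + 517×sin 21° = 853.8 N.
Parallel to the incline: P cos θ − m g sin θ = 482.7 − 256.6 = 226 N; the friction needed to balance this is 226 N acting down the slope.
The limit of static friction is μ_s N = 170.8 N.
The required 226 N exceeds the static limit, so the machine part slides up-slope and f = μ_k N = 0.13×853.8 = 111 N.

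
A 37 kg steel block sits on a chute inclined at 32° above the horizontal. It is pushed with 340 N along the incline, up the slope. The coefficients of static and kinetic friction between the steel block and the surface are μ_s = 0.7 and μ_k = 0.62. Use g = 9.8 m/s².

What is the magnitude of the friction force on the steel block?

f ≈ 148 N (down the incline)

Normal force: N = m g cos θ = 37 × 9.8 × cos 32° = 307.5 N.
Parallel to the incline, ΣF = 0 gives f = m g sin θ − P = 192.1 − 340 = -147.9 N (up-slope positive).
Maximum static friction available: μ_s N = 0.7 × 307.5 = 215.3 N.
Since |-147.9| ≤ 215.3 N, static friction is sufficient; f equals the required value, not μ_s N.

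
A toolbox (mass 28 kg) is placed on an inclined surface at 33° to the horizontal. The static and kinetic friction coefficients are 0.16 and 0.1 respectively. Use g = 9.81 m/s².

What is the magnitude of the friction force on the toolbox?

Perpendicular to the surface, N = m g cos θ = 28·9.81·cos 33° = 230.4 N.
Along the slope the weight component is m g sin θ = 149.6 N; friction must supply exactly this, acting up-slope.
The static-friction ceiling is μ_s N = 0.16 × 230.4 = 36.86 N.
Since |149.6| > 36.86 N, static friction cannot hold it; the toolbox slides down the incline and kinetic friction applies: f = μ_k N = 0.1 × 230.4 = 23 N.

f ≈ 23 N (up the incline)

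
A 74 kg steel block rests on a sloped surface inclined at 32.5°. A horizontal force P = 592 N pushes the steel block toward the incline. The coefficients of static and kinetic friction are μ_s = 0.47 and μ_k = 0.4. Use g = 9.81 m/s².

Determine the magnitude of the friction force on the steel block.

f ≈ 109 N (down the incline)

The horizontal push has a component P sin θ into the surface, so N = m g cos θ + P sin θ = 612.3 + 318.1 = 930.3 N.
Parallel to the incline: P cos θ − m g sin θ = 499.3 − 390 = 109.2 N; the friction needed to balance this is 109.2 N acting down the slope.
The limit of static friction is μ_s N = 437.3 N.
|f_req| = 109.2 ≤ 437.3 N → the steel block is in equilibrium; friction equals the required value.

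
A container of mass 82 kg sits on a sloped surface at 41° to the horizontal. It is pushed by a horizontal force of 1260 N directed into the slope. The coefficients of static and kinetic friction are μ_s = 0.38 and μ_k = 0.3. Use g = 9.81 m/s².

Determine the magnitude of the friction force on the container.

f ≈ 423 N (down the incline)

Normal direction: N = m g cos θ + P sin θ = 1434 N.
Parallel to the incline: P cos θ − m g sin θ = 950.9 − 527.7 = 423.2 N; the friction needed to balance this is 423.2 N acting down the slope.
The limit of static friction is μ_s N = 544.8 N.
Since 423.2 N is within the 544.8 N limit, the container stays put and friction is exactly 423 N.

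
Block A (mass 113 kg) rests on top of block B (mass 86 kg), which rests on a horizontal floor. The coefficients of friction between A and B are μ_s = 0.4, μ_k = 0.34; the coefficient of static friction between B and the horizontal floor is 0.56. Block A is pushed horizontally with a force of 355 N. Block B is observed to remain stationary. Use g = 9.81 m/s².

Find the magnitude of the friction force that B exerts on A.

f ≈ 355 N

The normal force B exerts on A is simply A's weight, N₁ = 1109 N.
Maximum static friction on A from B: μ_s N₁ = 0.4×1109 = 443.4 N.
Since P = 355 N ≤ 443.4 N, A does not slip on B; friction on A equals P = 355 N.
By Newton's third law B feels 355 N forward from A. With B stationary, the floor's static friction on B balances it: f₂ = 355 N (well within μ_s(m_A+m_B)g = 1093 N).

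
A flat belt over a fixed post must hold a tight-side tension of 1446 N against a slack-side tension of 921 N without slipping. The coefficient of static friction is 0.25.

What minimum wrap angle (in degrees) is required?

β_min ≈ 103°

T₂/T₁ = e^{μβ} → β = ln(T₂/T₁)/μ.
β = ln(1446/921)/0.25 = 0.4511/0.25 = 1.804 rad.
In degrees: β = 1.804 × 180/π = 103°.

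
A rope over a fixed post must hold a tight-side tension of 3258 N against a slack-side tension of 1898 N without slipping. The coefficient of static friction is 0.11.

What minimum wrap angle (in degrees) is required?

β_min ≈ 281°

T₂/T₁ = e^{μβ} → β = ln(T₂/T₁)/μ.
β = ln(3258/1898)/0.11 = 0.5403/0.11 = 4.912 rad.
In degrees: β = 4.912 × 180/π = 281°.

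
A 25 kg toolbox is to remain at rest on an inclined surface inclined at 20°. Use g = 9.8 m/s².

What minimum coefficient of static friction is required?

At the slip threshold m g sin θ = μ_s m g cos θ, so μ_s,min = tan θ.
μ_s,min = tan 20° = 0.364.

μ_s,min ≈ 0.364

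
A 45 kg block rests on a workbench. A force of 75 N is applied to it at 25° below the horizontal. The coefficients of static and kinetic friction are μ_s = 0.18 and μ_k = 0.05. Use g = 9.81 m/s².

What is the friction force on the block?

f ≈ 68 N

N = m g + P sin α = 441.5 + 75×sin 25° = 473.1 N.
For equilibrium, f = P cos α = 75×cos 25° = 67.97 N.
The static-friction limit is μ_s N = 85.17 N.
Since 67.97 N does not exceed the limit, the block stays at rest and f = 68 N.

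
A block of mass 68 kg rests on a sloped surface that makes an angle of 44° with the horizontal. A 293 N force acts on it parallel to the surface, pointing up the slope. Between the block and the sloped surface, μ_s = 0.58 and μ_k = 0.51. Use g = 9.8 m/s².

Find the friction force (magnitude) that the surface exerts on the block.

The normal reaction is N = m g cos θ = 479.4 N.
The friction needed for equilibrium is m g sin θ − P = 462.9 − 293 = 169.9 N, measured positive up-slope.
The static-friction ceiling is μ_s N = 0.58 × 479.4 = 278 N.
Since |169.9| ≤ 278 N, no slip — friction simply equals what equilibrium demands.

f ≈ 170 N (up the incline)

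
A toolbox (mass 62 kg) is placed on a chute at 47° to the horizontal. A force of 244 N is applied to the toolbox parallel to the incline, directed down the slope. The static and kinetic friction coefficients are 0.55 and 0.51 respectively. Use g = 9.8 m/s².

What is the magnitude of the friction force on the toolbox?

f ≈ 211 N (up the incline)

The normal reaction is N = m g cos θ = 414.4 N.
Parallel to the incline, ΣF = 0 gives f = m g sin θ + P = 444.4 + 244 = 688.4 N (up-slope positive).
Static friction can supply at most μ_s N = 227.9 N.
|688.4| exceeds 227.9 N, so the toolbox slips down-slope; friction is kinetic, f = μ_k N = 0.51×414.4 = 211 N.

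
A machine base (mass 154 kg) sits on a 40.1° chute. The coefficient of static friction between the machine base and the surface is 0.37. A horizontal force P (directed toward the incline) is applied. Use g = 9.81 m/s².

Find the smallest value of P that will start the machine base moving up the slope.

At impending motion up the slope, friction acts down-slope at its limit: f = μ_s N.
Perpendicular to the incline: N = m g cos θ + P sin θ.
Along the incline: P cos θ = m g sin θ + μ_s N = m g sin θ + μ_s (m g cos θ + P sin θ).
Solving, P (cos θ − μ_s sin θ) = m g (sin θ + μ_s cos θ), so P = 154×9.81×(sin 40.1° + 0.37 cos 40.1°)/(cos 40.1° − 0.37 sin 40.1°) = 1510×0.9271/0.5266 = 2660 N.

P ≈ 2660 N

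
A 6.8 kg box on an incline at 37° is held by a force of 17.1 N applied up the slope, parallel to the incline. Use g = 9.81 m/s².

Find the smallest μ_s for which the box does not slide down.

μ_s,min ≈ 0.433

N = m g cos θ = 53.28 N.
Friction must make up the shortfall along the incline: f = m g sin θ − P = 40.15 − 17.1 = 23.05 N.
At the threshold f = μ_s N, so μ_s,min = 23.05/53.28 = 0.433.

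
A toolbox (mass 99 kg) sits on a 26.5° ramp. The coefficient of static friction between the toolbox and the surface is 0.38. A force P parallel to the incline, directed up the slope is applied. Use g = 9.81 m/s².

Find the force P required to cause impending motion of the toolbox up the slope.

P ≈ 764 N

At impending motion up the slope, friction acts down-slope at its limit: f = μ_s N.
P is parallel to the surface, so N = m g cos θ = 869 N.
Along the incline: P = m g sin θ + μ_s N = 433 + 0.38×869 = 764 N.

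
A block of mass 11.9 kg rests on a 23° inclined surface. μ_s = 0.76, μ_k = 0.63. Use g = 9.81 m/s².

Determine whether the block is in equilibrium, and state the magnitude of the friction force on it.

N = m g cos θ = 107 N.
Down-slope weight component: m g sin θ = 45.6 N.
μ_s N = 81.7 N.
45.6 ≤ 81.7 N, so it stays put; friction = 45.6 N.

f ≈ 45.6 N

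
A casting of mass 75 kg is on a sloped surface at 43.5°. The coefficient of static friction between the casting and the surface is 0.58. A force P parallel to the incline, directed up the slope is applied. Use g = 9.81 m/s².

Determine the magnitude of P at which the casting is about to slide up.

P ≈ 816 N

At impending motion up the slope, friction acts down-slope at its limit: f = μ_s N.
P is parallel to the surface, so N = m g cos θ = 534 N.
Along the incline: P = m g sin θ + μ_s N = 506 + 0.58×534 = 816 N.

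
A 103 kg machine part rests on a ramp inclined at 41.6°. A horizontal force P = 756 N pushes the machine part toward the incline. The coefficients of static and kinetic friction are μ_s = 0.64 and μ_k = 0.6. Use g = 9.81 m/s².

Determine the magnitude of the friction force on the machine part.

f ≈ 106 N (up the incline)

Resolve perpendicular to the incline: N = m g cos θ + P sin θ = 103×9.81×cos 41.6° + 756×sin 41.6° = 1258 N.
Along the incline, the net driving force (taking up-slope positive) is P cos θ − m g sin θ = 565.3 − 670.9 = -105.5 N, so equilibrium requires friction f = 105.5 N (up-slope).
The limit of static friction is μ_s N = 804.8 N.
Since 105.5 N is within the 804.8 N limit, the machine part stays put and friction is exactly 106 N.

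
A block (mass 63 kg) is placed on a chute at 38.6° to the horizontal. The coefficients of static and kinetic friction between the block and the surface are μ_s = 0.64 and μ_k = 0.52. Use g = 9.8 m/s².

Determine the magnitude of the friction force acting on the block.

f ≈ 251 N (up the incline)

Perpendicular to the surface, N = m g cos θ = 63·9.8·cos 38.6° = 482.5 N.
Along the slope the weight component is m g sin θ = 385.2 N; friction must supply exactly this, acting up-slope.
Maximum static friction available: μ_s N = 0.64 × 482.5 = 308.8 N.
|385.2| exceeds 308.8 N, so the block slips down-slope; friction is kinetic, f = μ_k N = 0.52×482.5 = 251 N.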